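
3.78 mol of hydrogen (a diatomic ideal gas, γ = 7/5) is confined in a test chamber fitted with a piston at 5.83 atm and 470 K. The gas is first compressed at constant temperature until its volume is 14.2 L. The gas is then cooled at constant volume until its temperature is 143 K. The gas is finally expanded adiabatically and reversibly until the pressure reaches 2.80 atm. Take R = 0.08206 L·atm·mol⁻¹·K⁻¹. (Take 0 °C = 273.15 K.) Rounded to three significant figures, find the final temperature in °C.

T₄ ≈ -135 °C

From PV = nRT: V₁ = nRT₁/P₁ = 25.01 L.
Isothermal, so P V is constant: T₂ = T₁; P₂ = P₁·(V₁/V₂) = 10.27 atm.
Isochoric, so P/T is constant: V₃ = V₂; P₃ = P₂·(T₃/T₂) = 3.124 atm.
Reversible adiabatic, γ = 7/5: T₄ = T₃·(P₄/P₃)^((γ−1)/γ) = 138.6 K; V₄ = V₃·(P₃/P₄)^(1/γ) = 15.35 L.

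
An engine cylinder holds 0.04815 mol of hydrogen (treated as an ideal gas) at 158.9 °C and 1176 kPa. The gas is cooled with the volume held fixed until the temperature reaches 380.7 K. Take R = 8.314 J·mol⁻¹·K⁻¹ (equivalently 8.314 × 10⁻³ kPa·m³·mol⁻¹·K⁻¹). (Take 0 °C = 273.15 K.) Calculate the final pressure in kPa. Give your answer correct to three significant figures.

P₂ ≈ 1.04e+03 kPa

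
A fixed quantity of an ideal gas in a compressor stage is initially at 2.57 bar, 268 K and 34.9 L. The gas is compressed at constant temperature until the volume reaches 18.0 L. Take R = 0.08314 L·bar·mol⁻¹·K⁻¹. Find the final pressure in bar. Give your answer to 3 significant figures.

P₂ ≈ 4.98 bar

Isothermal, so P V is constant: T₂ = T₁; P₂ = P₁·(V₁/V₂) = 4.983 bar.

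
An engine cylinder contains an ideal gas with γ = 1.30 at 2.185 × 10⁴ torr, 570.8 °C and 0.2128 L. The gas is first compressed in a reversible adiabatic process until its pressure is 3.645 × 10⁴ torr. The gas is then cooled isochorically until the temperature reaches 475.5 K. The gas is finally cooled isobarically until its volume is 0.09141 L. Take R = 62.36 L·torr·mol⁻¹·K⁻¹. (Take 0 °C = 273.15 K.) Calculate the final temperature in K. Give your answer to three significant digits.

T₄ ≈ 303 K

Convert: T₁ = 843.9 K.
Reversible adiabatic, γ = 1.30: T₂ = T₁·(P₂/P₁)^((γ−1)/γ) = 949.7 K; V₂ = V₁·(P₁/P₂)^(1/γ) = 0.1436 L.
Isochoric, so P/T is constant: V₃ = V₂; P₃ = P₂·(T₃/T₂) = 1.825e+04 torr.
P constant ⇒ V ∝ T: P₄ = P₃; T₄ = T₃·(V₄/V₃) = 302.8 K.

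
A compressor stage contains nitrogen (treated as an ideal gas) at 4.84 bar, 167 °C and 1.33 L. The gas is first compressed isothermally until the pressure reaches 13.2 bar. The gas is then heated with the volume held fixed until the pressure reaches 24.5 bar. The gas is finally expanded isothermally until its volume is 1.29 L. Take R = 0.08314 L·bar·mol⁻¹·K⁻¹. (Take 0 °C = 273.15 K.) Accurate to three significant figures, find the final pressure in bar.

P₄ ≈ 9.26 bar

Convert: T₁ = 440.1 K.
Isothermal, so P V is constant: T₂ = T₁; V₂ = V₁·(P₁/P₂) = 0.4877 L.
V constant ⇒ P ∝ T: V₃ = V₂; T₃ = T₂·(P₃/P₂) = 816.9 K.
Isothermal, so P V is constant: T₄ = T₃; P₄ = P₃·(V₃/V₄) = 9.262 bar.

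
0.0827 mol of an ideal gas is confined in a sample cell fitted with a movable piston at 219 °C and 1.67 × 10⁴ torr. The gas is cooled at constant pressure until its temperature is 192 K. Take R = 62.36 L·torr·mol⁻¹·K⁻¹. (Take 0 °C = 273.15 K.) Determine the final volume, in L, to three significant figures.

Convert: T₁ = 492.1 K.
From PV = nRT: V₁ = nRT₁/P₁ = 0.1520 L.
Isobaric, so V/T is constant: P₂ = P₁; V₂ = V₁·(T₂/T₁) = 0.05929 L.

V₂ ≈ 0.0593 L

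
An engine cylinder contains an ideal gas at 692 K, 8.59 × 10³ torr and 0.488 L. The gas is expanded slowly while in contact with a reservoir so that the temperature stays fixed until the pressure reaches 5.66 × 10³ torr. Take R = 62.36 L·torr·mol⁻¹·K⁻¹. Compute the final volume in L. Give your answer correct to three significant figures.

V₂ ≈ 0.741 L

Isothermal, so P V is constant: T₂ = T₁; V₂ = V₁·(P₁/P₂) = 0.7406 L.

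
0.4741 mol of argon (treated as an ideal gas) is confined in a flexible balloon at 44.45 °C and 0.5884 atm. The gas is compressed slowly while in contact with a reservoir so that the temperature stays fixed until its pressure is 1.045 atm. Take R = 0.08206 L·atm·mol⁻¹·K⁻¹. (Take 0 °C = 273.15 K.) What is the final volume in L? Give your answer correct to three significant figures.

V₂ ≈ 11.8 L

Convert: T₁ = 317.6 K.
From PV = nRT: V₁ = nRT₁/P₁ = 21.00 L.
Isothermal, so P V is constant: T₂ = T₁; V₂ = V₁·(P₁/P₂) = 11.82 L.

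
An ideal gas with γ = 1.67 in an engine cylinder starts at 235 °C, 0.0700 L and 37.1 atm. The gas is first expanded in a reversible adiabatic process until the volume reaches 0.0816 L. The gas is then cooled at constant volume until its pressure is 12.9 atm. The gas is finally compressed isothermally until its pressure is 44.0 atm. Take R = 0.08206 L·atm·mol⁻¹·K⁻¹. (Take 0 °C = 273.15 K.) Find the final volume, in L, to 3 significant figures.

V₄ ≈ 0.0239 L

Convert: T₁ = 508.1 K.
Adiabatic (γ = 1.67), T V^(γ−1) and P V^γ constant: T₂ = T₁·(V₁/V₂)^(γ−1) = 458.5 K; P₂ = P₁·(V₁/V₂)^γ = 28.72 atm.
Isochoric, so P/T is constant: V₃ = V₂; T₃ = T₂·(P₃/P₂) = 206.0 K.
Isothermal, so P V is constant: T₄ = T₃; V₄ = V₃·(P₃/P₄) = 0.02392 L.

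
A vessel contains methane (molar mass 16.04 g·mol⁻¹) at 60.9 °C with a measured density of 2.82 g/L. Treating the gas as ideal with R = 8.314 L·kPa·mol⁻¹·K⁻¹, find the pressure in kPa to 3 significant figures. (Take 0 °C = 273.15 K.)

P ≈ 488 kPa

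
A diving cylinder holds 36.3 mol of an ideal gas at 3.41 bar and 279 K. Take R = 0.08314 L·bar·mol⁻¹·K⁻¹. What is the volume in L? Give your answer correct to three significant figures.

PV = nRT ⇒ V = nRT/P = (36.3 × 0.08314 × 279) / 3.41

V ≈ 247 L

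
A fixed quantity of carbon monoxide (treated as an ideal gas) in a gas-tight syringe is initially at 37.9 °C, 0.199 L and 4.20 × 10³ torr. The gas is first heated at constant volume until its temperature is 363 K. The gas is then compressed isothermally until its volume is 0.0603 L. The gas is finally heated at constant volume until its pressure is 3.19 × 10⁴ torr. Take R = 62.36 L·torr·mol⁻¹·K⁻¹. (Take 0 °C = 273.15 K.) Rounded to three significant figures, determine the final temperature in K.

T₄ ≈ 716 K

Convert: T₁ = 311.0 K.
Isochoric, so P/T is constant: V₂ = V₁; P₂ = P₁·(T₂/T₁) = 4901 torr.
T constant ⇒ Boyle's law P V = const: T₃ = T₂; P₃ = P₂·(V₂/V₃) = 1.618e+04 torr.
Isochoric, so P/T is constant: V₄ = V₃; T₄ = T₃·(P₄/P₃) = 715.9 K.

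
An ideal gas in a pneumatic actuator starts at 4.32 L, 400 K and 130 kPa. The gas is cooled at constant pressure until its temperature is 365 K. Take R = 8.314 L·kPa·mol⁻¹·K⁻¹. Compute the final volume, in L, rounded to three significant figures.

V₂ ≈ 3.94 L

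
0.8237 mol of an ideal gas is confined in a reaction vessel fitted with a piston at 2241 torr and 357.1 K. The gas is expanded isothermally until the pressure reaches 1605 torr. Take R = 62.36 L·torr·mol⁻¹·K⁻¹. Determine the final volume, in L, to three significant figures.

V₂ ≈ 11.4 L

From PV = nRT: V₁ = nRT₁/P₁ = 8.185 L.
T constant ⇒ Boyle's law P V = const: T₂ = T₁; V₂ = V₁·(P₁/P₂) = 11.43 L.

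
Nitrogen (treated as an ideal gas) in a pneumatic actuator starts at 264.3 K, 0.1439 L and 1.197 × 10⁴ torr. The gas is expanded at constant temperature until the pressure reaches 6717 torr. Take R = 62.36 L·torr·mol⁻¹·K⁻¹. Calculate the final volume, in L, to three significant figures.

V₂ ≈ 0.256 L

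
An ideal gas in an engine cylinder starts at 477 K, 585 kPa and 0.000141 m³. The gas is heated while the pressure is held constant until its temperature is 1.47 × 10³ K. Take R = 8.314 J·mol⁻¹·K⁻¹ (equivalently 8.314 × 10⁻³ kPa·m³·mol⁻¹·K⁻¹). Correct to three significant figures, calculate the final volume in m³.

V₂ ≈ 0.000435 m³

Isobaric, so V/T is constant: P₂ = P₁; V₂ = V₁·(T₂/T₁) = 0.0004345 m³.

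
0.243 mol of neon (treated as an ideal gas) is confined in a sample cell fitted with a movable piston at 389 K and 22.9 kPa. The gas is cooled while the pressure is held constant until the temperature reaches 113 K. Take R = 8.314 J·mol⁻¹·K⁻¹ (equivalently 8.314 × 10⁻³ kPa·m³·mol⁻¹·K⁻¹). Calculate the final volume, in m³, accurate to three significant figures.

V₂ ≈ 0.00997 m³

From PV = nRT: V₁ = nRT₁/P₁ = 0.03432 m³.
P constant ⇒ V ∝ T: P₂ = P₁; V₂ = V₁·(T₂/T₁) = 0.009969 m³.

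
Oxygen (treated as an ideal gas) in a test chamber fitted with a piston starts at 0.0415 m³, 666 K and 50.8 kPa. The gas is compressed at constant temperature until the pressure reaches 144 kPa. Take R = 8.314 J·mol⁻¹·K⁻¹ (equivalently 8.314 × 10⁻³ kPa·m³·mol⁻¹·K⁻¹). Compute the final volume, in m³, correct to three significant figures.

Isothermal, so P V is constant: T₂ = T₁; V₂ = V₁·(P₁/P₂) = 0.01464 m³.

V₂ ≈ 0.0146 m³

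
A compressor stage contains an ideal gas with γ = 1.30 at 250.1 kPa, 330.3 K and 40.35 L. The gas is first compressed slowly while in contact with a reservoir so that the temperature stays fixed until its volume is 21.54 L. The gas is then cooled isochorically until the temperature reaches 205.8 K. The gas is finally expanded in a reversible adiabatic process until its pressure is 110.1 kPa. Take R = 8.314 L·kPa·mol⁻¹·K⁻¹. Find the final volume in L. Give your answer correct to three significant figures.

V₄ ≈ 45.6 L

T constant ⇒ Boyle's law P V = const: T₂ = T₁; P₂ = P₁·(V₁/V₂) = 468.5 kPa.
V constant ⇒ P ∝ T: V₃ = V₂; P₃ = P₂·(T₃/T₂) = 291.9 kPa.
Reversible adiabatic, γ = 1.30: T₄ = T₃·(P₄/P₃)^((γ−1)/γ) = 164.3 K; V₄ = V₃·(P₃/P₄)^(1/γ) = 45.60 L.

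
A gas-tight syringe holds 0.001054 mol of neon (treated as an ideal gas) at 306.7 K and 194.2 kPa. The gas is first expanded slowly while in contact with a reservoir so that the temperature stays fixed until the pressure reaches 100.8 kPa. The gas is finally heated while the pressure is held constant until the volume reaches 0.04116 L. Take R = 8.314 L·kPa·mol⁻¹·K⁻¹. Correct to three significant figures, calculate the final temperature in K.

T₃ ≈ 473 K

From PV = nRT: V₁ = nRT₁/P₁ = 0.01384 L.
Isothermal, so P V is constant: T₂ = T₁; V₂ = V₁·(P₁/P₂) = 0.02666 L.
Isobaric, so V/T is constant: P₃ = P₂; T₃ = T₂·(V₃/V₂) = 473.5 K.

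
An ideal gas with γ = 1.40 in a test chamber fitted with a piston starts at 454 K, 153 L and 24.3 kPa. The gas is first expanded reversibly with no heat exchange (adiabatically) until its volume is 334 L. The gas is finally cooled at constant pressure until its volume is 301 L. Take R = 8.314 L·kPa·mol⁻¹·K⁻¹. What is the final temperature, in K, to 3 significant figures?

Adiabatic (γ = 1.40), T V^(γ−1) and P V^γ constant: T₂ = T₁·(V₁/V₂)^(γ−1) = 332.2 K; P₂ = P₁·(V₁/V₂)^γ = 8.146 kPa.
Isobaric, so V/T is constant: P₃ = P₂; T₃ = T₂·(V₃/V₂) = 299.4 K.

T₃ ≈ 299 K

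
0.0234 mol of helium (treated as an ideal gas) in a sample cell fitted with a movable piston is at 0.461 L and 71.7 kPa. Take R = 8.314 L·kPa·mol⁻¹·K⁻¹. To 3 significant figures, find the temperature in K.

T ≈ 170 K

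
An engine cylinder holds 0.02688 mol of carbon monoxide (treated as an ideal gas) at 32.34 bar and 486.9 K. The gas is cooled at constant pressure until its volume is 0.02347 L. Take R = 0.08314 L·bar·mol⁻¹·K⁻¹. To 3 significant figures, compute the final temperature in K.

T₂ ≈ 340 K

From PV = nRT: V₁ = nRT₁/P₁ = 0.03365 L.
P constant ⇒ V ∝ T: P₂ = P₁; T₂ = T₁·(V₂/V₁) = 339.6 K.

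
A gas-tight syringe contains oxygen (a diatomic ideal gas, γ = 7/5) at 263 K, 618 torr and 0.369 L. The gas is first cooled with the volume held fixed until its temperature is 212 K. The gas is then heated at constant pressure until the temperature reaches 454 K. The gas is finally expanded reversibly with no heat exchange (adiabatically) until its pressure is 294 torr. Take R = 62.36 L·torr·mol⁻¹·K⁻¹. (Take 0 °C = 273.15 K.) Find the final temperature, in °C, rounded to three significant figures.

T₄ ≈ 117 °C

Isochoric, so P/T is constant: V₂ = V₁; P₂ = P₁·(T₂/T₁) = 498.2 torr.
P constant ⇒ V ∝ T: P₃ = P₂; V₃ = V₂·(T₃/T₂) = 0.7902 L.
Reversible adiabatic, γ = 7/5: T₄ = T₃·(P₄/P₃)^((γ−1)/γ) = 390.5 K; V₄ = V₃·(P₃/P₄)^(1/γ) = 1.152 L.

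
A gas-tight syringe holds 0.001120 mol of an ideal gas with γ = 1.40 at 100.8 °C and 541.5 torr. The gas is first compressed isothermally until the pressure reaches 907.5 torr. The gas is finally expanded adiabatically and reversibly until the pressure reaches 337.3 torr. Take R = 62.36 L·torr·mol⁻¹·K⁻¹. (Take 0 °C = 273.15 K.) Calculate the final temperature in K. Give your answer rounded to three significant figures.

Convert: T₁ = 373.9 K.
From PV = nRT: V₁ = nRT₁/P₁ = 0.04823 L.
T constant ⇒ Boyle's law P V = const: T₂ = T₁; V₂ = V₁·(P₁/P₂) = 0.02878 L.
Reversible adiabatic, γ = 1.40: T₃ = T₂·(P₃/P₂)^((γ−1)/γ) = 281.8 K; V₃ = V₂·(P₂/P₃)^(1/γ) = 0.05836 L.

T₃ ≈ 282 K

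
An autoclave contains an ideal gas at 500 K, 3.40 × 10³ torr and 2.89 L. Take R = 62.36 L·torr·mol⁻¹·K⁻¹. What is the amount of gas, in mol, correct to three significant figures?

n ≈ 0.315 mol

PV = nRT ⇒ n = PV/(RT) = (3.40e+03 × 2.89) / (62.36 × 500)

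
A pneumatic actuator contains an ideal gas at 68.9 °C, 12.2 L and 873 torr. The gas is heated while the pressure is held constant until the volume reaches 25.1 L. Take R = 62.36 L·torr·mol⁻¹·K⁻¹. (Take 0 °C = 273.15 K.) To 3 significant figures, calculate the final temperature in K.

T₂ ≈ 704 K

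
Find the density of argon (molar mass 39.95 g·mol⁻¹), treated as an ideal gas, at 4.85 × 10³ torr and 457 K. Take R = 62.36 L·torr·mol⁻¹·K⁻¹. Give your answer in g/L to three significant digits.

ρ ≈ 6.80 g/L

ρ = PM/(RT) = (4.85e+03 × 39.95) / (62.36 × 457.0)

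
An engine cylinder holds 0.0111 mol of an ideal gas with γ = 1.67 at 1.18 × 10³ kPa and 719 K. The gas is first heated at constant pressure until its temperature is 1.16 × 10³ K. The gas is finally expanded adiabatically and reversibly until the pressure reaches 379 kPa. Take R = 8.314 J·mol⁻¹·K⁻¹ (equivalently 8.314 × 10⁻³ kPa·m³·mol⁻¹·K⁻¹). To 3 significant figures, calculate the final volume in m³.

V₃ ≈ 0.000179 m³

From PV = nRT: V₁ = nRT₁/P₁ = 5.623e-05 m³.
P constant ⇒ V ∝ T: P₂ = P₁; V₂ = V₁·(T₂/T₁) = 9.072e-05 m³.
Reversible adiabatic, γ = 1.67: T₃ = T₂·(P₃/P₂)^((γ−1)/γ) = 735.5 K; V₃ = V₂·(P₂/P₃)^(1/γ) = 0.0001791 m³.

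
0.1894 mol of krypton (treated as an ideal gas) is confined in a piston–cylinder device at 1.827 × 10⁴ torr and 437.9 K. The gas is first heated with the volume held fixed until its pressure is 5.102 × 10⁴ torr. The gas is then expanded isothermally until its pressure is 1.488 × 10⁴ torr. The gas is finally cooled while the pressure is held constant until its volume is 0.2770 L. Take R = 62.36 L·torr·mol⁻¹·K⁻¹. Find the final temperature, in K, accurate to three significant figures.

From PV = nRT: V₁ = nRT₁/P₁ = 0.2831 L.
V constant ⇒ P ∝ T: V₂ = V₁; T₂ = T₁·(P₂/P₁) = 1223 K.
Isothermal, so P V is constant: T₃ = T₂; V₃ = V₂·(P₂/P₃) = 0.9706 L.
Isobaric, so V/T is constant: P₄ = P₃; T₄ = T₃·(V₄/V₃) = 349.0 K.

T₄ ≈ 349 K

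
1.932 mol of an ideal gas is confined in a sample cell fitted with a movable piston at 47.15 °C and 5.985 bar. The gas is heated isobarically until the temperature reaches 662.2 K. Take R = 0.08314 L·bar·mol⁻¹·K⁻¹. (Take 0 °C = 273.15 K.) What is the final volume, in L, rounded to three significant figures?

Convert: T₁ = 320.3 K.
From PV = nRT: V₁ = nRT₁/P₁ = 8.596 L.
Isobaric, so V/T is constant: P₂ = P₁; V₂ = V₁·(T₂/T₁) = 17.77 L.

V₂ ≈ 17.8 L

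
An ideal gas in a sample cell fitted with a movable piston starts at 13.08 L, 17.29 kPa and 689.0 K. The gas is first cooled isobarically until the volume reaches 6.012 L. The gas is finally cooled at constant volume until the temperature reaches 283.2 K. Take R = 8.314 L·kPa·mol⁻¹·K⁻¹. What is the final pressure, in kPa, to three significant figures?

P₃ ≈ 15.5 kPa

Isobaric, so V/T is constant: P₂ = P₁; T₂ = T₁·(V₂/V₁) = 316.7 K.
V constant ⇒ P ∝ T: V₃ = V₂; P₃ = P₂·(T₃/T₂) = 15.46 kPa.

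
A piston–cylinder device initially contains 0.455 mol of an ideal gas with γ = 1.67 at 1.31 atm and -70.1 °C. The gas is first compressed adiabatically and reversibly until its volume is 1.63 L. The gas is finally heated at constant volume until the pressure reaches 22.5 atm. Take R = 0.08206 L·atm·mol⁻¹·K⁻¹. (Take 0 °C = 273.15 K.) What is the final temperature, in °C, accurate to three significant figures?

Convert: T₁ = 203.0 K.
From PV = nRT: V₁ = nRT₁/P₁ = 5.787 L.
Adiabatic (γ = 1.67), T V^(γ−1) and P V^γ constant: T₂ = T₁·(V₁/V₂)^(γ−1) = 474.6 K; P₂ = P₁·(V₁/V₂)^γ = 10.87 atm.
Isochoric, so P/T is constant: V₃ = V₂; T₃ = T₂·(P₃/P₂) = 982.3 K.

T₃ ≈ 709 °C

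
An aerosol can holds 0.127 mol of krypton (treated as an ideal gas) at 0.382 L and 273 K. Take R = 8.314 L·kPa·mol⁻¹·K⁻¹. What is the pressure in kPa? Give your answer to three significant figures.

PV = nRT ⇒ P = nRT/V = (0.127 × 8.314 × 273) / 0.382

P ≈ 755 kPa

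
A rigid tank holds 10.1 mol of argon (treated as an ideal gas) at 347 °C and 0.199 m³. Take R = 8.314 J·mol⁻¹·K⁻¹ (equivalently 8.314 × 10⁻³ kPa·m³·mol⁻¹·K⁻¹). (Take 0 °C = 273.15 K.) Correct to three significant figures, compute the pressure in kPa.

P ≈ 262 kPa

Convert: T = 620.15 K.
PV = nRT ⇒ P = nRT/V = (10.1 × 8.314 × 10⁻³ × 620.15) / 0.199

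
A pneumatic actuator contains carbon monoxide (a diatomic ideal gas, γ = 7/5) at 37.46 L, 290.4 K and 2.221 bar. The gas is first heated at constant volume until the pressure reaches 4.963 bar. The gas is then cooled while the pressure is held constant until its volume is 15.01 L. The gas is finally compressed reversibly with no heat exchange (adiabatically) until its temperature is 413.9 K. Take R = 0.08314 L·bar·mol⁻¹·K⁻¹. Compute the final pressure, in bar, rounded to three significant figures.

P₄ ≈ 25.3 bar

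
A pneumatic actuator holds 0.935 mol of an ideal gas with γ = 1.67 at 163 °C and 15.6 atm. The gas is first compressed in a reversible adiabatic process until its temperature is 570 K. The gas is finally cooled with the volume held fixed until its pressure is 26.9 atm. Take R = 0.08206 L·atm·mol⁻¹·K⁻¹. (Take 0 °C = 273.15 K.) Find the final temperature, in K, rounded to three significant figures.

Convert: T₁ = 436.1 K.
From PV = nRT: V₁ = nRT₁/P₁ = 2.145 L.
Reversible adiabatic, γ = 1.67: P₂ = P₁·(T₂/T₁)^(γ/(γ−1)) = 30.40 atm; V₂ = V₁·(T₁/T₂)^(1/(γ−1)) = 1.439 L.
Isochoric, so P/T is constant: V₃ = V₂; T₃ = T₂·(P₃/P₂) = 504.4 K.

T₃ ≈ 504 K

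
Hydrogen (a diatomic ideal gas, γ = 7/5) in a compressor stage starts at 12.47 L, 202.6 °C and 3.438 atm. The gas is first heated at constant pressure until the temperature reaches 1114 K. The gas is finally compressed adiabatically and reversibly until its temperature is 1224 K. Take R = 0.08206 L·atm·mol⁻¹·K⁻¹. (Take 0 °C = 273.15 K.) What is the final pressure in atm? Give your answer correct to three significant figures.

Convert: T₁ = 475.8 K.
P constant ⇒ V ∝ T: P₂ = P₁; V₂ = V₁·(T₂/T₁) = 29.20 L.
Reversible adiabatic, γ = 7/5: P₃ = P₂·(T₃/T₂)^(γ/(γ−1)) = 4.780 atm; V₃ = V₂·(T₂/T₃)^(1/(γ−1)) = 23.07 L.

P₃ ≈ 4.78 atm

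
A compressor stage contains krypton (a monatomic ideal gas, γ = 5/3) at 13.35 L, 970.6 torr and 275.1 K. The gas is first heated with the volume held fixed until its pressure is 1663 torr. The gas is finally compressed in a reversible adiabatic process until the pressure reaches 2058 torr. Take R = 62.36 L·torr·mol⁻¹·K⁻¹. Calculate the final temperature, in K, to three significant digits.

T₃ ≈ 513 K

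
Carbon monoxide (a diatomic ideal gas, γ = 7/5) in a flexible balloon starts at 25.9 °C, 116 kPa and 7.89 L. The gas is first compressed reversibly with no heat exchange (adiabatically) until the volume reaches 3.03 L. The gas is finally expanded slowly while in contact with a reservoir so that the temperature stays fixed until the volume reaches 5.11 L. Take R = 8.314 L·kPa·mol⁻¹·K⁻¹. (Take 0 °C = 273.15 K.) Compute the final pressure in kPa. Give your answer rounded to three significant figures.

P₃ ≈ 263 kPa

Convert: T₁ = 299.0 K.
Adiabatic (γ = 7/5), T V^(γ−1) and P V^γ constant: T₂ = T₁·(V₁/V₂)^(γ−1) = 438.5 K; P₂ = P₁·(V₁/V₂)^γ = 442.9 kPa.
Isothermal, so P V is constant: T₃ = T₂; P₃ = P₂·(V₂/V₃) = 262.6 kPa.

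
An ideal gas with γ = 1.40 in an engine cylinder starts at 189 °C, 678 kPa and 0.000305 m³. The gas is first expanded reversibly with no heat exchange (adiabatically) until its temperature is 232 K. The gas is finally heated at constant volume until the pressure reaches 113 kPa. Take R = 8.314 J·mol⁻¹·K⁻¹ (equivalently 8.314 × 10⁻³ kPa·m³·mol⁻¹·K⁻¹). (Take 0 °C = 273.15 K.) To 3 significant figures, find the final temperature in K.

Convert: T₁ = 462.1 K.
Reversible adiabatic, γ = 1.40: P₂ = P₁·(T₂/T₁)^(γ/(γ−1)) = 60.77 kPa; V₂ = V₁·(T₁/T₂)^(1/(γ−1)) = 0.001708 m³.
Isochoric, so P/T is constant: V₃ = V₂; T₃ = T₂·(P₃/P₂) = 431.4 K.

T₃ ≈ 431 K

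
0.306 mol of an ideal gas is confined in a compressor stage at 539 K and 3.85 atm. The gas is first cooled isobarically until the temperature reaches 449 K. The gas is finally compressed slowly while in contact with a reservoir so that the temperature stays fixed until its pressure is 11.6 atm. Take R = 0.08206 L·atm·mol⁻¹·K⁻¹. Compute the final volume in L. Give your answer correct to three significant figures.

From PV = nRT: V₁ = nRT₁/P₁ = 3.515 L.
P constant ⇒ V ∝ T: P₂ = P₁; V₂ = V₁·(T₂/T₁) = 2.928 L.
T constant ⇒ Boyle's law P V = const: T₃ = T₂; V₃ = V₂·(P₂/P₃) = 0.9719 L.

V₃ ≈ 0.972 L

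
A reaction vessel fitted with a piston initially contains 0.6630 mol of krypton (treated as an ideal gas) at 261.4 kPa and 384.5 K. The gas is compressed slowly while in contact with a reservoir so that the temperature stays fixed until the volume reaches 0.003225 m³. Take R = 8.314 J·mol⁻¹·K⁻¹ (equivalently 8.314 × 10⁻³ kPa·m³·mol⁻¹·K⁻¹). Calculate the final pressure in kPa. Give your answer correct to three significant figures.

From PV = nRT: V₁ = nRT₁/P₁ = 0.008108 m³.
Isothermal, so P V is constant: T₂ = T₁; P₂ = P₁·(V₁/V₂) = 657.2 kPa.

P₂ ≈ 657 kPa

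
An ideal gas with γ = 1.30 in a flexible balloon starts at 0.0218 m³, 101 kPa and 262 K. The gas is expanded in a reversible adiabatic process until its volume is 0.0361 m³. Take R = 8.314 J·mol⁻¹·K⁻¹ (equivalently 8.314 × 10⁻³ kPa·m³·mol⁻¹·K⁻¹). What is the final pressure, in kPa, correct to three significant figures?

Adiabatic (γ = 1.30), T V^(γ−1) and P V^γ constant: T₂ = T₁·(V₁/V₂)^(γ−1) = 225.2 K; P₂ = P₁·(V₁/V₂)^γ = 52.43 kPa.

P₂ ≈ 52.4 kPa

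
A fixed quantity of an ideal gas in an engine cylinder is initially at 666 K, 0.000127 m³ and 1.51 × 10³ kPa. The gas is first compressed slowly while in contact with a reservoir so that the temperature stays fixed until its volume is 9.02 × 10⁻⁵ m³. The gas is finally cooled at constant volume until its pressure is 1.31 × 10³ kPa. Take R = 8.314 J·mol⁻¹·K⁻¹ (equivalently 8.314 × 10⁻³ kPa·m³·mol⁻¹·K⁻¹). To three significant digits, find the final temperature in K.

T₃ ≈ 410 K

T constant ⇒ Boyle's law P V = const: T₂ = T₁; P₂ = P₁·(V₁/V₂) = 2126 kPa.
Isochoric, so P/T is constant: V₃ = V₂; T₃ = T₂·(P₃/P₂) = 410.4 K.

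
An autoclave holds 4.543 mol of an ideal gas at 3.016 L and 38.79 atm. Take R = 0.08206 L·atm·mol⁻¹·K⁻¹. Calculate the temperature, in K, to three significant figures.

T ≈ 314 K

PV = nRT ⇒ T = PV/(nR) = (38.79 × 3.016) / (4.543 × 0.08206)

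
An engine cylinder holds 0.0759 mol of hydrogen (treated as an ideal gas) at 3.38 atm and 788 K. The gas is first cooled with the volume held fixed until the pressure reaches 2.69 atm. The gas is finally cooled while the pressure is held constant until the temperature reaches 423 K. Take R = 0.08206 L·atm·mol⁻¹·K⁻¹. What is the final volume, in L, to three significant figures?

V₃ ≈ 0.979 L

From PV = nRT: V₁ = nRT₁/P₁ = 1.452 L.
Isochoric, so P/T is constant: V₂ = V₁; T₂ = T₁·(P₂/P₁) = 627.1 K.
P constant ⇒ V ∝ T: P₃ = P₂; V₃ = V₂·(T₃/T₂) = 0.9794 L.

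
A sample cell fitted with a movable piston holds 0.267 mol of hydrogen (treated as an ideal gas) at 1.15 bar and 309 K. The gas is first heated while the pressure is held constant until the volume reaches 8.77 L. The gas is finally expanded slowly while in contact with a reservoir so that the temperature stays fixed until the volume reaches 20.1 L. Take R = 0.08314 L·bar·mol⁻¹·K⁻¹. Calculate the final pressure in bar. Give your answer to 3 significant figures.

P₃ ≈ 0.502 bar

From PV = nRT: V₁ = nRT₁/P₁ = 5.965 L.
Isobaric, so V/T is constant: P₂ = P₁; T₂ = T₁·(V₂/V₁) = 454.3 K.
T constant ⇒ Boyle's law P V = const: T₃ = T₂; P₃ = P₂·(V₂/V₃) = 0.5018 bar.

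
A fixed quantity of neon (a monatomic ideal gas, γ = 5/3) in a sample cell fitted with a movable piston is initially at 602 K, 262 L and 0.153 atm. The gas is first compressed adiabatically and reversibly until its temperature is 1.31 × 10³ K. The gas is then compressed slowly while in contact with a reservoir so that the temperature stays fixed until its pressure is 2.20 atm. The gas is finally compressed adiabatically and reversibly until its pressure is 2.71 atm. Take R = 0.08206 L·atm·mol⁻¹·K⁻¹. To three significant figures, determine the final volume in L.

Reversible adiabatic, γ = 5/3: P₂ = P₁·(T₂/T₁)^(γ/(γ−1)) = 1.069 atm; V₂ = V₁·(T₁/T₂)^(1/(γ−1)) = 81.62 L.
T constant ⇒ Boyle's law P V = const: T₃ = T₂; V₃ = V₂·(P₂/P₃) = 39.65 L.
Adiabatic (γ = 5/3), T V^(γ−1) and P V^γ constant: T₄ = T₃·(P₄/P₃)^((γ−1)/γ) = 1424 K; V₄ = V₃·(P₃/P₄)^(1/γ) = 34.99 L.

V₄ ≈ 35.0 L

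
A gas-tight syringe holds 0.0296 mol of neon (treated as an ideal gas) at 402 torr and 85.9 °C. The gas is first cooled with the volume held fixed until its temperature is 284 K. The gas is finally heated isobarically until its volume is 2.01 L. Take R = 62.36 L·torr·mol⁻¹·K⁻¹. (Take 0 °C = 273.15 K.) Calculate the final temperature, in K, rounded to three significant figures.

Convert: T₁ = 359.0 K.
From PV = nRT: V₁ = nRT₁/P₁ = 1.649 L.
V constant ⇒ P ∝ T: V₂ = V₁; P₂ = P₁·(T₂/T₁) = 318.0 torr.
Isobaric, so V/T is constant: P₃ = P₂; T₃ = T₂·(V₃/V₂) = 346.2 K.

T₃ ≈ 346 K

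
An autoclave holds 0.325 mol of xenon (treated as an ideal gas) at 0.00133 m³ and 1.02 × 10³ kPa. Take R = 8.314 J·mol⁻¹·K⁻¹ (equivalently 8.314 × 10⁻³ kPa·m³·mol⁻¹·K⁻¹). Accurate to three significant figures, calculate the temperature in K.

PV = nRT ⇒ T = PV/(nR) = (1.02e+03 × 0.00133) / (0.325 × 8.314 × 10⁻³)

T ≈ 502 K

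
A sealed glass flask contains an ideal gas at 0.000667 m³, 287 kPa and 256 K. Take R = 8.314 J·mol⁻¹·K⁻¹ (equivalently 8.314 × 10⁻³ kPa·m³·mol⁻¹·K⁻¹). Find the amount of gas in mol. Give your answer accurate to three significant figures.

n ≈ 0.0899 mol

PV = nRT ⇒ n = PV/(RT) = (287 × 0.000667) / (8.314 × 10⁻³ × 256)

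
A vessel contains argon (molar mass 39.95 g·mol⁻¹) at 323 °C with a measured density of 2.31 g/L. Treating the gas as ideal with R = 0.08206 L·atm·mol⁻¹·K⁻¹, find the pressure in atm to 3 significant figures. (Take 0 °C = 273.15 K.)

P ≈ 2.83 atm

ρ = PM/(RT) ⇒ P = ρRT/M = (2.31 × 0.08206 × 596.1) / 39.95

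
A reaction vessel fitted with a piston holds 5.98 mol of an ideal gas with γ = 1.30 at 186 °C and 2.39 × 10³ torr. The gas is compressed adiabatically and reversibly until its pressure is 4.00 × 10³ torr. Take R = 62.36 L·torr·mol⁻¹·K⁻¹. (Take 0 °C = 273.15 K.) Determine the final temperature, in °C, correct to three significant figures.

Convert: T₁ = 459.1 K.
From PV = nRT: V₁ = nRT₁/P₁ = 71.64 L.
Reversible adiabatic, γ = 1.30: T₂ = T₁·(P₂/P₁)^((γ−1)/γ) = 517.1 K; V₂ = V₁·(P₁/P₂)^(1/γ) = 48.21 L.

T₂ ≈ 244 °C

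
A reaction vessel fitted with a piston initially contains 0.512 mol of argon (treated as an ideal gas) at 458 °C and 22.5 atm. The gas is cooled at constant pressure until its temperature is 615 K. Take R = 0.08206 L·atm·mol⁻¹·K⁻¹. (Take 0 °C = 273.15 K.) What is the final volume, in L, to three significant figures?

Convert: T₁ = 731.1 K.
From PV = nRT: V₁ = nRT₁/P₁ = 1.365 L.
Isobaric, so V/T is constant: P₂ = P₁; V₂ = V₁·(T₂/T₁) = 1.148 L.

V₂ ≈ 1.15 L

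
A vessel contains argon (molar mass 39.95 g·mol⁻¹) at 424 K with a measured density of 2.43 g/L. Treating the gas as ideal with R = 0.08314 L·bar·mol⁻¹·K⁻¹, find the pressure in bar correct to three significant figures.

P ≈ 2.14 bar

ρ = PM/(RT) ⇒ P = ρRT/M = (2.43 × 0.08314 × 424.0) / 39.95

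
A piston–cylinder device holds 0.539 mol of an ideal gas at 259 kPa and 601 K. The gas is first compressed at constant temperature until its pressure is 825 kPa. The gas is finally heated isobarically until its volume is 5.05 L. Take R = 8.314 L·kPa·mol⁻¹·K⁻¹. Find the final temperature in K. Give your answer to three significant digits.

From PV = nRT: V₁ = nRT₁/P₁ = 10.40 L.
T constant ⇒ Boyle's law P V = const: T₂ = T₁; V₂ = V₁·(P₁/P₂) = 3.265 L.
P constant ⇒ V ∝ T: P₃ = P₂; T₃ = T₂·(V₃/V₂) = 929.7 K.

T₃ ≈ 930 K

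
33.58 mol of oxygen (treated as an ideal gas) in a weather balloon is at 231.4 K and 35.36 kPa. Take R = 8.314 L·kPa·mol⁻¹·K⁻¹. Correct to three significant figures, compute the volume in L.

V ≈ 1.83e+03 L

PV = nRT ⇒ V = nRT/P = (33.58 × 8.314 × 231.4) / 35.36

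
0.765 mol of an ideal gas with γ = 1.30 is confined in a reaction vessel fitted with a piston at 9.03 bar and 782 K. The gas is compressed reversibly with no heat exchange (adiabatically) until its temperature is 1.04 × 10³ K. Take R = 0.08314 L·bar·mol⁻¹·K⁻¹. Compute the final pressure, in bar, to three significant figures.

From PV = nRT: V₁ = nRT₁/P₁ = 5.508 L.
Adiabatic (γ = 1.30), T V^(γ−1) and P V^γ constant: P₂ = P₁·(T₂/T₁)^(γ/(γ−1)) = 31.06 bar; V₂ = V₁·(T₁/T₂)^(1/(γ−1)) = 2.129 L.

P₂ ≈ 31.1 bar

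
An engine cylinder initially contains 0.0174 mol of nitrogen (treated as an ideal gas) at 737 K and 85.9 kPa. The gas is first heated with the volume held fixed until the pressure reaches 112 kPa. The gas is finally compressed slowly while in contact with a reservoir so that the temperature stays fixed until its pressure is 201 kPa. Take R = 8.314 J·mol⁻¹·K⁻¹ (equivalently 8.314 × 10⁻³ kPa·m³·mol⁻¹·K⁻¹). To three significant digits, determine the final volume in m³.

From PV = nRT: V₁ = nRT₁/P₁ = 0.001241 m³.
V constant ⇒ P ∝ T: V₂ = V₁; T₂ = T₁·(P₂/P₁) = 960.9 K.
T constant ⇒ Boyle's law P V = const: T₃ = T₂; V₃ = V₂·(P₂/P₃) = 0.0006916 m³.

V₃ ≈ 0.000692 m³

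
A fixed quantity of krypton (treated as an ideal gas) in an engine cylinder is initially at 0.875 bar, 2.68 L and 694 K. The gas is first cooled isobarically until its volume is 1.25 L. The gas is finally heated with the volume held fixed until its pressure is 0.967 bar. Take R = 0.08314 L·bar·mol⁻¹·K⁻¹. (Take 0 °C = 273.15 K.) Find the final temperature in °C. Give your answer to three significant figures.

P constant ⇒ V ∝ T: P₂ = P₁; T₂ = T₁·(V₂/V₁) = 323.7 K.
V constant ⇒ P ∝ T: V₃ = V₂; T₃ = T₂·(P₃/P₂) = 357.7 K.

T₃ ≈ 84.6 °C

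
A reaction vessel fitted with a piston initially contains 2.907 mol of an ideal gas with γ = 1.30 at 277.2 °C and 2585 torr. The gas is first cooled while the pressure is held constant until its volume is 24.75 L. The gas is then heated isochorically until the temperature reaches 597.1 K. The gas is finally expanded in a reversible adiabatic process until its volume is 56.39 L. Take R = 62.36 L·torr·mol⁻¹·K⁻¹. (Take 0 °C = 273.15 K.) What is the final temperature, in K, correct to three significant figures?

Convert: T₁ = 550.3 K.
From PV = nRT: V₁ = nRT₁/P₁ = 38.59 L.
P constant ⇒ V ∝ T: P₂ = P₁; T₂ = T₁·(V₂/V₁) = 352.9 K.
Isochoric, so P/T is constant: V₃ = V₂; P₃ = P₂·(T₃/T₂) = 4373 torr.
Reversible adiabatic, γ = 1.30: T₄ = T₃·(V₃/V₄)^(γ−1) = 466.4 K; P₄ = P₃·(V₃/V₄)^γ = 1499 torr.

T₄ ≈ 466 K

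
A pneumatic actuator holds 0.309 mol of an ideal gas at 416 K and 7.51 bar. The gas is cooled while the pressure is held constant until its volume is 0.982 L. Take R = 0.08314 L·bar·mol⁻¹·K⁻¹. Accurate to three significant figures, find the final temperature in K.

From PV = nRT: V₁ = nRT₁/P₁ = 1.423 L.
P constant ⇒ V ∝ T: P₂ = P₁; T₂ = T₁·(V₂/V₁) = 287.1 K.

T₂ ≈ 287 K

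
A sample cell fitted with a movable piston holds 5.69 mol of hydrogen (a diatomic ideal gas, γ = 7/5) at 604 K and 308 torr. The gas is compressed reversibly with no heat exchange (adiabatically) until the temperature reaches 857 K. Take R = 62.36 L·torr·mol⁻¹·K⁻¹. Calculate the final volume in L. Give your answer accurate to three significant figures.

V₂ ≈ 290 L

From PV = nRT: V₁ = nRT₁/P₁ = 695.8 L.
Adiabatic (γ = 7/5), T V^(γ−1) and P V^γ constant: P₂ = P₁·(T₂/T₁)^(γ/(γ−1)) = 1048 torr; V₂ = V₁·(T₁/T₂)^(1/(γ−1)) = 290.2 L.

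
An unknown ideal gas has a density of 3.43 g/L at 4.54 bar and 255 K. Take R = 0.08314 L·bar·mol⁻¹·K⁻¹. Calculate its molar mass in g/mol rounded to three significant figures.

ρ = PM/(RT) ⇒ M = ρRT/P = (3.43 × 0.08314 × 255.0) / 4.54

M ≈ 16.0 g/mol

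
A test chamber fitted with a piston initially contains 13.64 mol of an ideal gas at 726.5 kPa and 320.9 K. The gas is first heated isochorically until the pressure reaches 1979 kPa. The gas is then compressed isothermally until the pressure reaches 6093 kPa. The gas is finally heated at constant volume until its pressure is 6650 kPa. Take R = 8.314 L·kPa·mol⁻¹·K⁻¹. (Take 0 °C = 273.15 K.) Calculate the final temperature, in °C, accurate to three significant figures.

T₄ ≈ 681 °C

From PV = nRT: V₁ = nRT₁/P₁ = 50.09 L.
Isochoric, so P/T is constant: V₂ = V₁; T₂ = T₁·(P₂/P₁) = 874.1 K.
T constant ⇒ Boyle's law P V = const: T₃ = T₂; V₃ = V₂·(P₂/P₃) = 16.27 L.
Isochoric, so P/T is constant: V₄ = V₃; T₄ = T₃·(P₄/P₃) = 954.0 K.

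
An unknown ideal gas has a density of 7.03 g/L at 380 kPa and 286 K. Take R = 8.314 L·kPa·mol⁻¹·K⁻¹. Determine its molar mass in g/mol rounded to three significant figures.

ρ = PM/(RT) ⇒ M = ρRT/P = (7.03 × 8.314 × 286.0) / 380

M ≈ 44.0 g/mol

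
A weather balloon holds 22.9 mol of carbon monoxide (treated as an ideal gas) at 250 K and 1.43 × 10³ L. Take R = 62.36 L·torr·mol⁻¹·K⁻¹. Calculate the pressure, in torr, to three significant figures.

P ≈ 250 torr

PV = nRT ⇒ P = nRT/V = (22.9 × 62.36 × 250) / 1.43e+03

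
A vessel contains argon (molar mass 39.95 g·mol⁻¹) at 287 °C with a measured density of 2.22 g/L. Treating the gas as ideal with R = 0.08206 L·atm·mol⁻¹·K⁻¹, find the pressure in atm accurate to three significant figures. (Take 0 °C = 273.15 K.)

P ≈ 2.55 atm

ρ = PM/(RT) ⇒ P = ρRT/M = (2.22 × 0.08206 × 560.1) / 39.95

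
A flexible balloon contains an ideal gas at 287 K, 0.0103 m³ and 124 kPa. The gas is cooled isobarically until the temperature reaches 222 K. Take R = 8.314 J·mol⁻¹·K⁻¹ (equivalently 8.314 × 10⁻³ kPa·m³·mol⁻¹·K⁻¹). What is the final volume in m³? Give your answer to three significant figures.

P constant ⇒ V ∝ T: P₂ = P₁; V₂ = V₁·(T₂/T₁) = 0.007967 m³.

V₂ ≈ 0.00797 m³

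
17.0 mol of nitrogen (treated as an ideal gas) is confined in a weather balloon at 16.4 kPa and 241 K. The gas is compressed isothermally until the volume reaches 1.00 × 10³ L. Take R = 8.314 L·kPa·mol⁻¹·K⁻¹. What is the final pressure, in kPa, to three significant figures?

P₂ ≈ 34.1 kPa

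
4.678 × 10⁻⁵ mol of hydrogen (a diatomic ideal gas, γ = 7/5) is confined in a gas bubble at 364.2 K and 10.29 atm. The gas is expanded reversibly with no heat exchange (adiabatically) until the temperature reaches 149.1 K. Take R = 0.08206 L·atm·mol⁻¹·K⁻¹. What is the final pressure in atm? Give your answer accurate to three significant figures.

From PV = nRT: V₁ = nRT₁/P₁ = 0.0001359 L.
Reversible adiabatic, γ = 7/5: P₂ = P₁·(T₂/T₁)^(γ/(γ−1)) = 0.4517 atm; V₂ = V₁·(T₁/T₂)^(1/(γ−1)) = 0.001267 L.

P₂ ≈ 0.452 atm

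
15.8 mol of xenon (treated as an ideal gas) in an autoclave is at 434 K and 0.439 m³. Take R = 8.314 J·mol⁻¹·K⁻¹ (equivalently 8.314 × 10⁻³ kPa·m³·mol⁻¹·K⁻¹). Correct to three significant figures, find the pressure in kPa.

PV = nRT ⇒ P = nRT/V = (15.8 × 8.314 × 10⁻³ × 434) / 0.439

P ≈ 130 kPa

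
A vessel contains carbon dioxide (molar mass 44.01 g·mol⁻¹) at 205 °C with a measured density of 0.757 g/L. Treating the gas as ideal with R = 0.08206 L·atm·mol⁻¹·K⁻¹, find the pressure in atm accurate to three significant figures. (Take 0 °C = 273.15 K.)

P ≈ 0.675 atm

ρ = PM/(RT) ⇒ P = ρRT/M = (0.757 × 0.08206 × 478.1) / 44.01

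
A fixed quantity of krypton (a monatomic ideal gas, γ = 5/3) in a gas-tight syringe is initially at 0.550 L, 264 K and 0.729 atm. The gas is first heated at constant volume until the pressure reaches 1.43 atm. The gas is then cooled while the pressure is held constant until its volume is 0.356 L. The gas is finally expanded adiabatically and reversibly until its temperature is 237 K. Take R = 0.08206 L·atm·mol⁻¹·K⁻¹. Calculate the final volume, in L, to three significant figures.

V₄ ≈ 0.599 L

V constant ⇒ P ∝ T: V₂ = V₁; T₂ = T₁·(P₂/P₁) = 517.9 K.
P constant ⇒ V ∝ T: P₃ = P₂; T₃ = T₂·(V₃/V₂) = 335.2 K.
Reversible adiabatic, γ = 5/3: P₄ = P₃·(T₄/T₃)^(γ/(γ−1)) = 0.6011 atm; V₄ = V₃·(T₃/T₄)^(1/(γ−1)) = 0.5988 L.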